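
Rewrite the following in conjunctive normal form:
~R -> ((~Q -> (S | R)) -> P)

(R | ~Q | P) & (R | ~S | P)

~R -> ((~Q -> (S | R)) -> P)
= ~~R | ((~Q -> (S | R)) -> P)   (eliminate ->)
= ~~R | ~(~Q -> (S | R)) | P   (eliminate ->)
= ~~R | ~(~~Q | S | R) | P   (eliminate ->)
= R | ~(~~Q | S | R) | P   (double negation)
= R | (~~~Q & ~S & ~R) | P   (De Morgan)
= R | (~Q & ~S & ~R) | P   (double negation)
= (R | ~Q | P) & (R | ~S | P) & (R | ~R | P)   (distribute | over &)
= (R | ~Q | P) & (R | ~S | P)   (simplify)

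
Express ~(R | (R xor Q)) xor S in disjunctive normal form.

(~R & ~Q & ~S) | (R & S) | (~R & Q & S)

~(R | (R xor Q)) xor S
= (~(R | (R xor Q)) & ~S) | (~~(R | (R xor Q)) & S)   (expand xor)
= (~(R | (R & ~Q) | (~R & Q)) & ~S) | (~~(R | (R xor Q)) & S)   (expand xor)
= (~(R | (R & ~Q) | (~R & Q)) & ~S) | (~~(R | (R & ~Q) | (~R & Q)) & S)   (expand xor)
= (~R & ~(R & ~Q) & ~(~R & Q) & ~S) | (~~(R | (R & ~Q) | (~R & Q)) & S)   (De Morgan)
= (~R & (~R | ~~Q) & ~(~R & Q) & ~S) | (~~(R | (R & ~Q) | (~R & Q)) & S)   (De Morgan)
= (~R & (~R | Q) & ~(~R & Q) & ~S) | (~~(R | (R & ~Q) | (~R & Q)) & S)   (double negation)
= (~R & (~R | Q) & (~~R | ~Q) & ~S) | (~~(R | (R & ~Q) | (~R & Q)) & S)   (De Morgan)
= (~R & (~R | Q) & (R | ~Q) & ~S) | (~~(R | (R & ~Q) | (~R & Q)) & S)   (double negation)
= (~R & (~R | Q) & (R | ~Q) & ~S) | ((R | (R & ~Q) | (~R & Q)) & S)   (double negation)
= (~R & ~R & R & ~S) | (~R & ~R & ~Q & ~S) | (~R & Q & R & ~S) | (~R & Q & ~Q & ~S) | (R & S) | (R & ~Q & S) | (~R & Q & S)   (distribute & over |)
= (~R & ~Q & ~S) | (R & S) | (~R & Q & S)   (simplify)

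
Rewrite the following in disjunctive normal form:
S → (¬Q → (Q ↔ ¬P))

S → (¬Q → (Q ↔ ¬P))
≡ ¬S ∨ (¬Q → (Q ↔ ¬P))
≡ ¬S ∨ ¬¬Q ∨ (Q ↔ ¬P)
≡ ¬S ∨ ¬¬Q ∨ ((Q → ¬P) ∧ (¬P → Q))
≡ ¬S ∨ ¬¬Q ∨ ((¬Q ∨ ¬P) ∧ (¬P → Q))
≡ ¬S ∨ ¬¬Q ∨ ((¬Q ∨ ¬P) ∧ (¬¬P ∨ Q))
≡ ¬S ∨ Q ∨ ((¬Q ∨ ¬P) ∧ (¬¬P ∨ Q))
≡ ¬S ∨ Q ∨ ((¬Q ∨ ¬P) ∧ (P ∨ Q))
≡ ¬S ∨ Q ∨ (¬Q ∧ P) ∨ (¬Q ∧ Q) ∨ (¬P ∧ P) ∨ (¬P ∧ Q)
≡ ¬S ∨ Q ∨ (¬Q ∧ P)

¬S ∨ Q ∨ (¬Q ∧ P)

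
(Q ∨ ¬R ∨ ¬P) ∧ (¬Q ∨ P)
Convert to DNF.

(Q ∨ ¬R ∨ ¬P) ∧ (¬Q ∨ P)
≡ (Q ∧ ¬Q) ∨ (Q ∧ P) ∨ (¬R ∧ ¬Q) ∨ (¬R ∧ P) ∨ (¬P ∧ ¬Q) ∨ (¬P ∧ P)   [distribute ∧ over ∨]
≡ (Q ∧ P) ∨ (¬R ∧ ¬Q) ∨ (¬R ∧ P) ∨ (¬P ∧ ¬Q)   [simplify]

(Q ∧ P) ∨ (¬R ∧ ¬Q) ∨ (¬R ∧ P) ∨ (¬P ∧ ¬Q)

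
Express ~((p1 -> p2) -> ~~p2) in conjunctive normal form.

(~p1 | p2) & ~p2

~((p1 -> p2) -> ~~p2)
≡ ~(~(p1 -> p2) | ~~p2)   [eliminate ->]
≡ ~(~(~p1 | p2) | ~~p2)   [eliminate ->]
≡ ~~(~p1 | p2) & ~~~p2   [De Morgan]
≡ (~p1 | p2) & ~~~p2   [double negation]
≡ (~p1 | p2) & ~p2   [double negation]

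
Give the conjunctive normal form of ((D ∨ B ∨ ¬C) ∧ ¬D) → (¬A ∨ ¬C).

((D ∨ B ∨ ¬C) ∧ ¬D) → (¬A ∨ ¬C)
≡ ¬((D ∨ B ∨ ¬C) ∧ ¬D) ∨ ¬A ∨ ¬C   [eliminate →]
≡ ¬(D ∨ B ∨ ¬C) ∨ ¬¬D ∨ ¬A ∨ ¬C   [De Morgan]
≡ (¬D ∧ ¬B ∧ ¬¬C) ∨ ¬¬D ∨ ¬A ∨ ¬C   [De Morgan]
≡ (¬D ∧ ¬B ∧ C) ∨ ¬¬D ∨ ¬A ∨ ¬C   [double negation]
≡ (¬D ∧ ¬B ∧ C) ∨ D ∨ ¬A ∨ ¬C   [double negation]
≡ (¬D ∨ D ∨ ¬A ∨ ¬C) ∧ (¬B ∨ D ∨ ¬A ∨ ¬C) ∧ (C ∨ D ∨ ¬A ∨ ¬C)   [distribute ∨ over ∧]
≡ ¬B ∨ D ∨ ¬A ∨ ¬C   [simplify]

¬B ∨ D ∨ ¬A ∨ ¬C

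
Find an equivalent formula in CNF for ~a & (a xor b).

~a & (a | b)

~a & (a xor b)
= ~a & (a | b) & ~(a & b)   — expand xor
= ~a & (a | b) & (~a | ~b)   — De Morgan
= ~a & (a | b)   — simplify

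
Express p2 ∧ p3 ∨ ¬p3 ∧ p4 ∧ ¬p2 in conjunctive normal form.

p2 ∧ p3 ∨ ¬p3 ∧ p4 ∧ ¬p2
⇔ (p2 ∨ ¬p3) ∧ (p2 ∨ p4) ∧ (p2 ∨ ¬p2) ∧ (p3 ∨ ¬p3) ∧ (p3 ∨ p4) ∧ (p3 ∨ ¬p2)
⇔ (p2 ∨ ¬p3) ∧ (p2 ∨ p4) ∧ (p3 ∨ p4) ∧ (p3 ∨ ¬p2)

(p2 ∨ ¬p3) ∧ (p2 ∨ p4) ∧ (p3 ∨ p4) ∧ (p3 ∨ ¬p2)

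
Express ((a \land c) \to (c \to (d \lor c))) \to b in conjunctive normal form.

(a \lor b) \land (c \lor b) \land (\lnot d \lor b) \land (\lnot c \lor b)

((a \land c) \to (c \to (d \lor c))) \to b
⇔ \lnot ((a \land c) \to (c \to (d \lor c))) \lor b
⇔ \lnot (\lnot (a \land c) \lor (c \to (d \lor c))) \lor b
⇔ \lnot (\lnot (a \land c) \lor \lnot c \lor d \lor c) \lor b
⇔ (\lnot \lnot (a \land c) \land \lnot \lnot c \land \lnot d \land \lnot c) \lor b
⇔ (a \land c \land \lnot \lnot c \land \lnot d \land \lnot c) \lor b
⇔ (a \land c \land c \land \lnot d \land \lnot c) \lor b
⇔ (a \lor b) \land (c \lor b) \land (c \lor b) \land (\lnot d \lor b) \land (\lnot c \lor b)
⇔ (a \lor b) \land (c \lor b) \land (\lnot d \lor b) \land (\lnot c \lor b)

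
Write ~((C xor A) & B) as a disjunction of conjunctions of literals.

~((C xor A) & B)
= ~(((C & ~A) | (~C & A)) & B)   — expand xor
= ~((C & ~A) | (~C & A)) | ~B   — De Morgan
= (~(C & ~A) & ~(~C & A)) | ~B   — De Morgan
= ((~C | ~~A) & ~(~C & A)) | ~B   — De Morgan
= ((~C | A) & ~(~C & A)) | ~B   — double negation
= ((~C | A) & (~~C | ~A)) | ~B   — De Morgan
= ((~C | A) & (C | ~A)) | ~B   — double negation
= (~C & C) | (~C & ~A) | (A & C) | (A & ~A) | ~B   — distribute & over |
= (~C & ~A) | (A & C) | ~B   — simplify

(~C & ~A) | (A & C) | ~B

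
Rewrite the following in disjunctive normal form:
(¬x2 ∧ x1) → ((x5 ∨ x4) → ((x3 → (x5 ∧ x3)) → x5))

(¬x2 ∧ x1) → ((x5 ∨ x4) → ((x3 → (x5 ∧ x3)) → x5))
⇔ ¬(¬x2 ∧ x1) ∨ ((x5 ∨ x4) → ((x3 → (x5 ∧ x3)) → x5))   [eliminate →]
⇔ ¬(¬x2 ∧ x1) ∨ ¬(x5 ∨ x4) ∨ ((x3 → (x5 ∧ x3)) → x5)   [eliminate →]
⇔ ¬(¬x2 ∧ x1) ∨ ¬(x5 ∨ x4) ∨ ¬(x3 → (x5 ∧ x3)) ∨ x5   [eliminate →]
⇔ ¬(¬x2 ∧ x1) ∨ ¬(x5 ∨ x4) ∨ ¬(¬x3 ∨ (x5 ∧ x3)) ∨ x5   [eliminate →]
⇔ ¬¬x2 ∨ ¬x1 ∨ ¬(x5 ∨ x4) ∨ ¬(¬x3 ∨ (x5 ∧ x3)) ∨ x5   [De Morgan]
⇔ x2 ∨ ¬x1 ∨ ¬(x5 ∨ x4) ∨ ¬(¬x3 ∨ (x5 ∧ x3)) ∨ x5   [double negation]
⇔ x2 ∨ ¬x1 ∨ (¬x5 ∧ ¬x4) ∨ ¬(¬x3 ∨ (x5 ∧ x3)) ∨ x5   [De Morgan]
⇔ x2 ∨ ¬x1 ∨ (¬x5 ∧ ¬x4) ∨ (¬¬x3 ∧ ¬(x5 ∧ x3)) ∨ x5   [De Morgan]
⇔ x2 ∨ ¬x1 ∨ (¬x5 ∧ ¬x4) ∨ (x3 ∧ ¬(x5 ∧ x3)) ∨ x5   [double negation]
⇔ x2 ∨ ¬x1 ∨ (¬x5 ∧ ¬x4) ∨ (x3 ∧ (¬x5 ∨ ¬x3)) ∨ x5   [De Morgan]
⇔ x2 ∨ ¬x1 ∨ (¬x5 ∧ ¬x4) ∨ (x3 ∧ ¬x5) ∨ (x3 ∧ ¬x3) ∨ x5   [distribute ∧ over ∨]
⇔ x2 ∨ ¬x1 ∨ (¬x5 ∧ ¬x4) ∨ (x3 ∧ ¬x5) ∨ x5   [simplify]

x2 ∨ ¬x1 ∨ (¬x5 ∧ ¬x4) ∨ (x3 ∧ ¬x5) ∨ x5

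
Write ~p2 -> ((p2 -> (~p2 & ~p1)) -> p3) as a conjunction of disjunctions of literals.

~p2 -> ((p2 -> (~p2 & ~p1)) -> p3)
≡ ~~p2 | ((p2 -> (~p2 & ~p1)) -> p3)   [eliminate ->]
≡ ~~p2 | ~(p2 -> (~p2 & ~p1)) | p3   [eliminate ->]
≡ ~~p2 | ~(~p2 | (~p2 & ~p1)) | p3   [eliminate ->]
≡ p2 | ~(~p2 | (~p2 & ~p1)) | p3   [double negation]
≡ p2 | (~~p2 & ~(~p2 & ~p1)) | p3   [De Morgan]
≡ p2 | (p2 & ~(~p2 & ~p1)) | p3   [double negation]
≡ p2 | (p2 & (~~p2 | ~~p1)) | p3   [De Morgan]
≡ p2 | (p2 & (p2 | ~~p1)) | p3   [double negation]
≡ p2 | (p2 & (p2 | p1)) | p3   [double negation]
≡ (p2 | p2 | p3) & (p2 | p2 | p1 | p3)   [distribute | over &]
≡ p2 | p3   [simplify]

p2 | p3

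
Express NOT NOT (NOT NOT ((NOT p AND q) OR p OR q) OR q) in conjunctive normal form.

q OR p

NOT NOT (NOT NOT ((NOT p AND q) OR p OR q) OR q)
⇔ NOT NOT ((NOT p AND q) OR p OR q) OR q   — double negation
⇔ (NOT p AND q) OR p OR q OR q   — double negation
⇔ (NOT p OR p OR q OR q) AND (q OR p OR q OR q)   — distribute OR over AND
⇔ q OR p   — simplify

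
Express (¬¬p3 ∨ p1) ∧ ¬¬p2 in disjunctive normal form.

(¬¬p3 ∨ p1) ∧ ¬¬p2
≡ (p3 ∨ p1) ∧ ¬¬p2   — double negation
≡ (p3 ∨ p1) ∧ p2   — double negation
≡ (p3 ∧ p2) ∨ (p1 ∧ p2)   — distribute ∧ over ∨

(p3 ∧ p2) ∨ (p1 ∧ p2)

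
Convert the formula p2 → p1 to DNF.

p2 → p1
≡ ¬p2 ∨ p1

¬p2 ∨ p1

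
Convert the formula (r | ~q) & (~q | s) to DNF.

(r | ~q) & (~q | s)
= (r & ~q) | (r & s) | (~q & ~q) | (~q & s)   — distribute & over |
= (r & s) | ~q   — simplify

(r & s) | ~q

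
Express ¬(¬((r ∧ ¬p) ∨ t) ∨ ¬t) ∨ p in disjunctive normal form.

t ∨ p

¬(¬((r ∧ ¬p) ∨ t) ∨ ¬t) ∨ p
≡ (¬¬((r ∧ ¬p) ∨ t) ∧ ¬¬t) ∨ p   [De Morgan]
≡ (((r ∧ ¬p) ∨ t) ∧ ¬¬t) ∨ p   [double negation]
≡ (((r ∧ ¬p) ∨ t) ∧ t) ∨ p   [double negation]
≡ (r ∧ ¬p ∧ t) ∨ (t ∧ t) ∨ p   [distribute ∧ over ∨]
≡ t ∨ p   [simplify]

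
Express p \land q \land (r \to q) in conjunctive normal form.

p \land q \land (r \to q)
≡ p \land q \land (\lnot r \lor q)   — eliminate \to
≡ p \land q   — simplify

p \land q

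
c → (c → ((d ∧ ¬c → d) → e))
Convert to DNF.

c → (c → ((d ∧ ¬c → d) → e))
⇔ ¬c ∨ (c → ((d ∧ ¬c → d) → e))   [eliminate →]
⇔ ¬c ∨ ¬c ∨ ((d ∧ ¬c → d) → e)   [eliminate →]
⇔ ¬c ∨ ¬c ∨ ¬(d ∧ ¬c → d) ∨ e   [eliminate →]
⇔ ¬c ∨ ¬c ∨ ¬(¬(d ∧ ¬c) ∨ d) ∨ e   [eliminate →]
⇔ ¬c ∨ ¬c ∨ ¬¬(d ∧ ¬c) ∧ ¬d ∨ e   [De Morgan]
⇔ ¬c ∨ ¬c ∨ d ∧ ¬c ∧ ¬d ∨ e   [double negation]
⇔ ¬c ∨ e   [simplify]

¬c ∨ e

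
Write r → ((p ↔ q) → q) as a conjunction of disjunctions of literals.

¬r ∨ p ∨ q

r → ((p ↔ q) → q)
≡ ¬r ∨ ((p ↔ q) → q)   — eliminate →
≡ ¬r ∨ ¬(p ↔ q) ∨ q   — eliminate →
≡ ¬r ∨ ¬((p → q) ∧ (q → p)) ∨ q   — eliminate ↔
≡ ¬r ∨ ¬((¬p ∨ q) ∧ (q → p)) ∨ q   — eliminate →
≡ ¬r ∨ ¬((¬p ∨ q) ∧ (¬q ∨ p)) ∨ q   — eliminate →
≡ ¬r ∨ ¬(¬p ∨ q) ∨ ¬(¬q ∨ p) ∨ q   — De Morgan
≡ ¬r ∨ (¬¬p ∧ ¬q) ∨ ¬(¬q ∨ p) ∨ q   — De Morgan
≡ ¬r ∨ (p ∧ ¬q) ∨ ¬(¬q ∨ p) ∨ q   — double negation
≡ ¬r ∨ (p ∧ ¬q) ∨ (¬¬q ∧ ¬p) ∨ q   — De Morgan
≡ ¬r ∨ (p ∧ ¬q) ∨ (q ∧ ¬p) ∨ q   — double negation
≡ (¬r ∨ p ∨ q ∨ q) ∧ (¬r ∨ p ∨ ¬p ∨ q) ∧ (¬r ∨ ¬q ∨ q ∨ q) ∧ (¬r ∨ ¬q ∨ ¬p ∨ q)   — distribute ∨ over ∧
≡ ¬r ∨ p ∨ q   — simplify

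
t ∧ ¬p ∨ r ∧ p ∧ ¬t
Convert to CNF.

t ∧ ¬p ∨ r ∧ p ∧ ¬t
≡ (t ∨ r) ∧ (t ∨ p) ∧ (t ∨ ¬t) ∧ (¬p ∨ r) ∧ (¬p ∨ p) ∧ (¬p ∨ ¬t)   — distribute ∨ over ∧
≡ (t ∨ r) ∧ (t ∨ p) ∧ (¬p ∨ r) ∧ (¬p ∨ ¬t)   — simplify

(t ∨ r) ∧ (t ∨ p) ∧ (¬p ∨ r) ∧ (¬p ∨ ¬t)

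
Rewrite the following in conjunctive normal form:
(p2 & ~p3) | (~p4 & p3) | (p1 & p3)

(p2 & ~p3) | (~p4 & p3) | (p1 & p3)
⇔ (p2 | ~p4 | p1) & (p2 | ~p4 | p3) & (p2 | p3 | p1) & (p2 | p3 | p3) & (~p3 | ~p4 | p1) & (~p3 | ~p4 | p3) & (~p3 | p3 | p1) & (~p3 | p3 | p3)   [distribute | over &]
⇔ (p2 | ~p4 | p1) & (p2 | p3) & (~p3 | ~p4 | p1)   [simplify]

(p2 | ~p4 | p1) & (p2 | p3) & (~p3 | ~p4 | p1)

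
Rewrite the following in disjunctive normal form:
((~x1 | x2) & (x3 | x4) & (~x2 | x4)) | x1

((~x1 | x2) & (x3 | x4) & (~x2 | x4)) | x1
≡ (~x1 & x3 & ~x2) | (~x1 & x3 & x4) | (~x1 & x4 & ~x2) | (~x1 & x4 & x4) | (x2 & x3 & ~x2) | (x2 & x3 & x4) | (x2 & x4 & ~x2) | (x2 & x4 & x4) | x1
≡ (~x1 & x3 & ~x2) | (~x1 & x4) | (x2 & x4) | x1

(~x1 & x3 & ~x2) | (~x1 & x4) | (x2 & x4) | x1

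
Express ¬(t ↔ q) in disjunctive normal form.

(t ∧ ¬q) ∨ (q ∧ ¬t)

¬(t ↔ q)
≡ ¬((t → q) ∧ (q → t))   [eliminate ↔]
≡ ¬((¬t ∨ q) ∧ (q → t))   [eliminate →]
≡ ¬((¬t ∨ q) ∧ (¬q ∨ t))   [eliminate →]
≡ ¬(¬t ∨ q) ∨ ¬(¬q ∨ t)   [De Morgan]
≡ (¬¬t ∧ ¬q) ∨ ¬(¬q ∨ t)   [De Morgan]
≡ (t ∧ ¬q) ∨ ¬(¬q ∨ t)   [double negation]
≡ (t ∧ ¬q) ∨ (¬¬q ∧ ¬t)   [De Morgan]
≡ (t ∧ ¬q) ∨ (q ∧ ¬t)   [double negation]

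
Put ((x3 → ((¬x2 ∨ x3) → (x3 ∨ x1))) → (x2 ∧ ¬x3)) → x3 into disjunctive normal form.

(¬x3 ∧ ¬x2) ∨ x3 ∨ (x1 ∧ ¬x2)

((x3 → ((¬x2 ∨ x3) → (x3 ∨ x1))) → (x2 ∧ ¬x3)) → x3
= ¬((x3 → ((¬x2 ∨ x3) → (x3 ∨ x1))) → (x2 ∧ ¬x3)) ∨ x3   (eliminate →)
= ¬(¬(x3 → ((¬x2 ∨ x3) → (x3 ∨ x1))) ∨ (x2 ∧ ¬x3)) ∨ x3   (eliminate →)
= ¬(¬(¬x3 ∨ ((¬x2 ∨ x3) → (x3 ∨ x1))) ∨ (x2 ∧ ¬x3)) ∨ x3   (eliminate →)
= ¬(¬(¬x3 ∨ ¬(¬x2 ∨ x3) ∨ x3 ∨ x1) ∨ (x2 ∧ ¬x3)) ∨ x3   (eliminate →)
= (¬¬(¬x3 ∨ ¬(¬x2 ∨ x3) ∨ x3 ∨ x1) ∧ ¬(x2 ∧ ¬x3)) ∨ x3   (De Morgan)
= ((¬x3 ∨ ¬(¬x2 ∨ x3) ∨ x3 ∨ x1) ∧ ¬(x2 ∧ ¬x3)) ∨ x3   (double negation)
= ((¬x3 ∨ (¬¬x2 ∧ ¬x3) ∨ x3 ∨ x1) ∧ ¬(x2 ∧ ¬x3)) ∨ x3   (De Morgan)
= ((¬x3 ∨ (x2 ∧ ¬x3) ∨ x3 ∨ x1) ∧ ¬(x2 ∧ ¬x3)) ∨ x3   (double negation)
= ((¬x3 ∨ (x2 ∧ ¬x3) ∨ x3 ∨ x1) ∧ (¬x2 ∨ ¬¬x3)) ∨ x3   (De Morgan)
= ((¬x3 ∨ (x2 ∧ ¬x3) ∨ x3 ∨ x1) ∧ (¬x2 ∨ x3)) ∨ x3   (double negation)
= (¬x3 ∧ ¬x2) ∨ (¬x3 ∧ x3) ∨ (x2 ∧ ¬x3 ∧ ¬x2) ∨ (x2 ∧ ¬x3 ∧ x3) ∨ (x3 ∧ ¬x2) ∨ (x3 ∧ x3) ∨ (x1 ∧ ¬x2) ∨ (x1 ∧ x3) ∨ x3   (distribute ∧ over ∨)
= (¬x3 ∧ ¬x2) ∨ x3 ∨ (x1 ∧ ¬x2)   (simplify)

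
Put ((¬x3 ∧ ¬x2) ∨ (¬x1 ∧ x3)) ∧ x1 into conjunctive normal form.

((¬x3 ∧ ¬x2) ∨ (¬x1 ∧ x3)) ∧ x1
≡ (¬x3 ∨ ¬x1) ∧ (¬x3 ∨ x3) ∧ (¬x2 ∨ ¬x1) ∧ (¬x2 ∨ x3) ∧ x1   (distribute ∨ over ∧)
≡ (¬x3 ∨ ¬x1) ∧ (¬x2 ∨ ¬x1) ∧ (¬x2 ∨ x3) ∧ x1   (simplify)

(¬x3 ∨ ¬x1) ∧ (¬x2 ∨ ¬x1) ∧ (¬x2 ∨ x3) ∧ x1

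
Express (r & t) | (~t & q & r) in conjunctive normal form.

r & (t | q)

(r & t) | (~t & q & r)
≡ (r | ~t) & (r | q) & (r | r) & (t | ~t) & (t | q) & (t | r)   — distribute | over &
≡ r & (t | q)   — simplify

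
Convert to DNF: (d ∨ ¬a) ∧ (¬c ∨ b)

(d ∨ ¬a) ∧ (¬c ∨ b)
≡ (d ∧ ¬c) ∨ (d ∧ b) ∨ (¬a ∧ ¬c) ∨ (¬a ∧ b)   [distribute ∧ over ∨]

(d ∧ ¬c) ∨ (d ∧ b) ∨ (¬a ∧ ¬c) ∨ (¬a ∧ b)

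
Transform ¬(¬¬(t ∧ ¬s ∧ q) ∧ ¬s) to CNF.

¬t ∨ s ∨ ¬q

¬(¬¬(t ∧ ¬s ∧ q) ∧ ¬s)
⇔ ¬¬¬(t ∧ ¬s ∧ q) ∨ ¬¬s   (De Morgan)
⇔ ¬(t ∧ ¬s ∧ q) ∨ ¬¬s   (double negation)
⇔ ¬t ∨ ¬¬s ∨ ¬q ∨ ¬¬s   (De Morgan)
⇔ ¬t ∨ s ∨ ¬q ∨ ¬¬s   (double negation)
⇔ ¬t ∨ s ∨ ¬q ∨ s   (double negation)
⇔ ¬t ∨ s ∨ ¬q   (simplify)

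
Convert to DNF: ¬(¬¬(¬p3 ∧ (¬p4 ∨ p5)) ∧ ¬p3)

p3 ∨ (p4 ∧ ¬p5)

¬(¬¬(¬p3 ∧ (¬p4 ∨ p5)) ∧ ¬p3)
≡ ¬¬¬(¬p3 ∧ (¬p4 ∨ p5)) ∨ ¬¬p3   [De Morgan]
≡ ¬(¬p3 ∧ (¬p4 ∨ p5)) ∨ ¬¬p3   [double negation]
≡ ¬¬p3 ∨ ¬(¬p4 ∨ p5) ∨ ¬¬p3   [De Morgan]
≡ p3 ∨ ¬(¬p4 ∨ p5) ∨ ¬¬p3   [double negation]
≡ p3 ∨ (¬¬p4 ∧ ¬p5) ∨ ¬¬p3   [De Morgan]
≡ p3 ∨ (p4 ∧ ¬p5) ∨ ¬¬p3   [double negation]
≡ p3 ∨ (p4 ∧ ¬p5) ∨ p3   [double negation]
≡ p3 ∨ (p4 ∧ ¬p5)   [simplify]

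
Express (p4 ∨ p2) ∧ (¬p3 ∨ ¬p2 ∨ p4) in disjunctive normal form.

p4 ∨ (p2 ∧ ¬p3)

(p4 ∨ p2) ∧ (¬p3 ∨ ¬p2 ∨ p4)
≡ (p4 ∧ ¬p3) ∨ (p4 ∧ ¬p2) ∨ (p4 ∧ p4) ∨ (p2 ∧ ¬p3) ∨ (p2 ∧ ¬p2) ∨ (p2 ∧ p4)
≡ p4 ∨ (p2 ∧ ¬p3)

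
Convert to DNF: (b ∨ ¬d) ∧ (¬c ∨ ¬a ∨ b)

b ∨ (¬d ∧ ¬c) ∨ (¬d ∧ ¬a)

(b ∨ ¬d) ∧ (¬c ∨ ¬a ∨ b)
≡ (b ∧ ¬c) ∨ (b ∧ ¬a) ∨ (b ∧ b) ∨ (¬d ∧ ¬c) ∨ (¬d ∧ ¬a) ∨ (¬d ∧ b)   — distribute ∧ over ∨
≡ b ∨ (¬d ∧ ¬c) ∨ (¬d ∧ ¬a)   — simplify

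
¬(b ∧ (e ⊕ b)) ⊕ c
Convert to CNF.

¬(b ∧ (e ⊕ b)) ⊕ c
= (¬(b ∧ (e ⊕ b)) ∨ c) ∧ ¬(¬(b ∧ (e ⊕ b)) ∧ c)   (expand ⊕)
= (¬(b ∧ (e ∨ b) ∧ ¬(e ∧ b)) ∨ c) ∧ ¬(¬(b ∧ (e ⊕ b)) ∧ c)   (expand ⊕)
= (¬(b ∧ (e ∨ b) ∧ ¬(e ∧ b)) ∨ c) ∧ ¬(¬(b ∧ (e ∨ b) ∧ ¬(e ∧ b)) ∧ c)   (expand ⊕)
= (¬b ∨ ¬(e ∨ b) ∨ ¬¬(e ∧ b) ∨ c) ∧ ¬(¬(b ∧ (e ∨ b) ∧ ¬(e ∧ b)) ∧ c)   (De Morgan)
= (¬b ∨ (¬e ∧ ¬b) ∨ ¬¬(e ∧ b) ∨ c) ∧ ¬(¬(b ∧ (e ∨ b) ∧ ¬(e ∧ b)) ∧ c)   (De Morgan)
= (¬b ∨ (¬e ∧ ¬b) ∨ (e ∧ b) ∨ c) ∧ ¬(¬(b ∧ (e ∨ b) ∧ ¬(e ∧ b)) ∧ c)   (double negation)
= (¬b ∨ (¬e ∧ ¬b) ∨ (e ∧ b) ∨ c) ∧ (¬¬(b ∧ (e ∨ b) ∧ ¬(e ∧ b)) ∨ ¬c)   (De Morgan)
= (¬b ∨ (¬e ∧ ¬b) ∨ (e ∧ b) ∨ c) ∧ ((b ∧ (e ∨ b) ∧ ¬(e ∧ b)) ∨ ¬c)   (double negation)
= (¬b ∨ (¬e ∧ ¬b) ∨ (e ∧ b) ∨ c) ∧ ((b ∧ (e ∨ b) ∧ (¬e ∨ ¬b)) ∨ ¬c)   (De Morgan)
= (¬b ∨ ¬e ∨ e ∨ c) ∧ (¬b ∨ ¬e ∨ b ∨ c) ∧ (¬b ∨ ¬b ∨ e ∨ c) ∧ (¬b ∨ ¬b ∨ b ∨ c) ∧ (b ∨ ¬c) ∧ (e ∨ b ∨ ¬c) ∧ (¬e ∨ ¬b ∨ ¬c)   (distribute ∨ over ∧)
= (¬b ∨ e ∨ c) ∧ (b ∨ ¬c) ∧ (¬e ∨ ¬b ∨ ¬c)   (simplify)

(¬b ∨ e ∨ c) ∧ (b ∨ ¬c) ∧ (¬e ∨ ¬b ∨ ¬c)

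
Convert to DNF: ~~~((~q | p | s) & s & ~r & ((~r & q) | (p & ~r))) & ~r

(~s & ~r) | (~q & ~p & ~r)

~~~((~q | p | s) & s & ~r & ((~r & q) | (p & ~r))) & ~r
≡ ~((~q | p | s) & s & ~r & ((~r & q) | (p & ~r))) & ~r   — double negation
≡ (~(~q | p | s) | ~s | ~~r | ~((~r & q) | (p & ~r))) & ~r   — De Morgan
≡ ((~~q & ~p & ~s) | ~s | ~~r | ~((~r & q) | (p & ~r))) & ~r   — De Morgan
≡ ((q & ~p & ~s) | ~s | ~~r | ~((~r & q) | (p & ~r))) & ~r   — double negation
≡ ((q & ~p & ~s) | ~s | r | ~((~r & q) | (p & ~r))) & ~r   — double negation
≡ ((q & ~p & ~s) | ~s | r | (~(~r & q) & ~(p & ~r))) & ~r   — De Morgan
≡ ((q & ~p & ~s) | ~s | r | ((~~r | ~q) & ~(p & ~r))) & ~r   — De Morgan
≡ ((q & ~p & ~s) | ~s | r | ((r | ~q) & ~(p & ~r))) & ~r   — double negation
≡ ((q & ~p & ~s) | ~s | r | ((r | ~q) & (~p | ~~r))) & ~r   — De Morgan
≡ ((q & ~p & ~s) | ~s | r | ((r | ~q) & (~p | r))) & ~r   — double negation
≡ (q & ~p & ~s & ~r) | (~s & ~r) | (r & ~r) | (r & ~p & ~r) | (r & r & ~r) | (~q & ~p & ~r) | (~q & r & ~r)   — distribute & over |
≡ (~s & ~r) | (~q & ~p & ~r)   — simplify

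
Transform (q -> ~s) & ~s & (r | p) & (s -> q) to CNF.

(q -> ~s) & ~s & (r | p) & (s -> q)
≡ (~q | ~s) & ~s & (r | p) & (s -> q)   (eliminate ->)
≡ (~q | ~s) & ~s & (r | p) & (~s | q)   (eliminate ->)
≡ ~s & (r | p)   (simplify)

~s & (r | p)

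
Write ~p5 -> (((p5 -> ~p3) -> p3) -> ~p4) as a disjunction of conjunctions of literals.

~p5 -> (((p5 -> ~p3) -> p3) -> ~p4)
= ~~p5 | (((p5 -> ~p3) -> p3) -> ~p4)   (eliminate ->)
= ~~p5 | ~((p5 -> ~p3) -> p3) | ~p4   (eliminate ->)
= ~~p5 | ~(~(p5 -> ~p3) | p3) | ~p4   (eliminate ->)
= ~~p5 | ~(~(~p5 | ~p3) | p3) | ~p4   (eliminate ->)
= p5 | ~(~(~p5 | ~p3) | p3) | ~p4   (double negation)
= p5 | (~~(~p5 | ~p3) & ~p3) | ~p4   (De Morgan)
= p5 | ((~p5 | ~p3) & ~p3) | ~p4   (double negation)
= p5 | (~p5 & ~p3) | (~p3 & ~p3) | ~p4   (distribute & over |)
= p5 | ~p3 | ~p4   (simplify)

p5 | ~p3 | ~p4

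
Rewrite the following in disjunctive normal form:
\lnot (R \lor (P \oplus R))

\lnot R \land \lnot P

\lnot (R \lor (P \oplus R))
≡ \lnot (R \lor P \land \lnot R \lor \lnot P \land R)   [expand \oplus]
≡ \lnot R \land \lnot (P \land \lnot R) \land \lnot (\lnot P \land R)   [De Morgan]
≡ \lnot R \land (\lnot P \lor \lnot \lnot R) \land \lnot (\lnot P \land R)   [De Morgan]
≡ \lnot R \land (\lnot P \lor R) \land \lnot (\lnot P \land R)   [double negation]
≡ \lnot R \land (\lnot P \lor R) \land (\lnot \lnot P \lor \lnot R)   [De Morgan]
≡ \lnot R \land (\lnot P \lor R) \land (P \lor \lnot R)   [double negation]
≡ \lnot R \land \lnot P \land P \lor \lnot R \land \lnot P \land \lnot R \lor \lnot R \land R \land P \lor \lnot R \land R \land \lnot R   [distribute \land over \lor]
≡ \lnot R \land \lnot P   [simplify]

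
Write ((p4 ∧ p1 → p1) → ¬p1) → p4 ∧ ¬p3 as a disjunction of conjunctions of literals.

p1 ∨ p4 ∧ ¬p3

((p4 ∧ p1 → p1) → ¬p1) → p4 ∧ ¬p3
≡ ¬((p4 ∧ p1 → p1) → ¬p1) ∨ p4 ∧ ¬p3   — eliminate →
≡ ¬(¬(p4 ∧ p1 → p1) ∨ ¬p1) ∨ p4 ∧ ¬p3   — eliminate →
≡ ¬(¬(¬(p4 ∧ p1) ∨ p1) ∨ ¬p1) ∨ p4 ∧ ¬p3   — eliminate →
≡ ¬¬(¬(p4 ∧ p1) ∨ p1) ∧ ¬¬p1 ∨ p4 ∧ ¬p3   — De Morgan
≡ (¬(p4 ∧ p1) ∨ p1) ∧ ¬¬p1 ∨ p4 ∧ ¬p3   — double negation
≡ (¬p4 ∨ ¬p1 ∨ p1) ∧ ¬¬p1 ∨ p4 ∧ ¬p3   — De Morgan
≡ (¬p4 ∨ ¬p1 ∨ p1) ∧ p1 ∨ p4 ∧ ¬p3   — double negation
≡ ¬p4 ∧ p1 ∨ ¬p1 ∧ p1 ∨ p1 ∧ p1 ∨ p4 ∧ ¬p3   — distribute ∧ over ∨
≡ p1 ∨ p4 ∧ ¬p3   — simplify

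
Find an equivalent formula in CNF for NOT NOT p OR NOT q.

p OR NOT q

NOT NOT p OR NOT q
≡ p OR NOT q   — double negation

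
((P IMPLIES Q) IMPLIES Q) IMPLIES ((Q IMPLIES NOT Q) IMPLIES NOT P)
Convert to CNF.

NOT P OR Q

((P IMPLIES Q) IMPLIES Q) IMPLIES ((Q IMPLIES NOT Q) IMPLIES NOT P)
= NOT ((P IMPLIES Q) IMPLIES Q) OR ((Q IMPLIES NOT Q) IMPLIES NOT P)   [eliminate IMPLIES]
= NOT (NOT (P IMPLIES Q) OR Q) OR ((Q IMPLIES NOT Q) IMPLIES NOT P)   [eliminate IMPLIES]
= NOT (NOT (NOT P OR Q) OR Q) OR ((Q IMPLIES NOT Q) IMPLIES NOT P)   [eliminate IMPLIES]
= NOT (NOT (NOT P OR Q) OR Q) OR NOT (Q IMPLIES NOT Q) OR NOT P   [eliminate IMPLIES]
= NOT (NOT (NOT P OR Q) OR Q) OR NOT (NOT Q OR NOT Q) OR NOT P   [eliminate IMPLIES]
= (NOT NOT (NOT P OR Q) AND NOT Q) OR NOT (NOT Q OR NOT Q) OR NOT P   [De Morgan]
= ((NOT P OR Q) AND NOT Q) OR NOT (NOT Q OR NOT Q) OR NOT P   [double negation]
= ((NOT P OR Q) AND NOT Q) OR (NOT NOT Q AND NOT NOT Q) OR NOT P   [De Morgan]
= ((NOT P OR Q) AND NOT Q) OR (Q AND NOT NOT Q) OR NOT P   [double negation]
= ((NOT P OR Q) AND NOT Q) OR (Q AND Q) OR NOT P   [double negation]
= (NOT P OR Q OR Q OR NOT P) AND (NOT P OR Q OR Q OR NOT P) AND (NOT Q OR Q OR NOT P) AND (NOT Q OR Q OR NOT P)   [distribute OR over AND]
= NOT P OR Q   [simplify]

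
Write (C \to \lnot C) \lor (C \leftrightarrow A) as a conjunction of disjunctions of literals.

\lnot C \lor A

(C \to \lnot C) \lor (C \leftrightarrow A)
≡ \lnot C \lor \lnot C \lor (C \leftrightarrow A)   [eliminate \to]
≡ \lnot C \lor \lnot C \lor ((C \to A) \land (A \to C))   [eliminate \leftrightarrow]
≡ \lnot C \lor \lnot C \lor ((\lnot C \lor A) \land (A \to C))   [eliminate \to]
≡ \lnot C \lor \lnot C \lor ((\lnot C \lor A) \land (\lnot A \lor C))   [eliminate \to]
≡ (\lnot C \lor \lnot C \lor \lnot C \lor A) \land (\lnot C \lor \lnot C \lor \lnot A \lor C)   [distribute \lor over \land]
≡ \lnot C \lor A   [simplify]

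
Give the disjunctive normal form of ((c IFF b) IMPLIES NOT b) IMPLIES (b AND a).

(b AND c) OR (b AND a)

((c IFF b) IMPLIES NOT b) IMPLIES (b AND a)
= NOT ((c IFF b) IMPLIES NOT b) OR (b AND a)
= NOT (NOT (c IFF b) OR NOT b) OR (b AND a)
= NOT (NOT ((c IMPLIES b) AND (b IMPLIES c)) OR NOT b) OR (b AND a)
= NOT (NOT ((NOT c OR b) AND (b IMPLIES c)) OR NOT b) OR (b AND a)
= NOT (NOT ((NOT c OR b) AND (NOT b OR c)) OR NOT b) OR (b AND a)
= (NOT NOT ((NOT c OR b) AND (NOT b OR c)) AND NOT NOT b) OR (b AND a)
= ((NOT c OR b) AND (NOT b OR c) AND NOT NOT b) OR (b AND a)
= ((NOT c OR b) AND (NOT b OR c) AND b) OR (b AND a)
= (NOT c AND NOT b AND b) OR (NOT c AND c AND b) OR (b AND NOT b AND b) OR (b AND c AND b) OR (b AND a)
= (b AND c) OR (b AND a)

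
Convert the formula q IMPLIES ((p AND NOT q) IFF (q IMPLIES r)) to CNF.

NOT q OR NOT r

q IMPLIES ((p AND NOT q) IFF (q IMPLIES r))
≡ NOT q OR ((p AND NOT q) IFF (q IMPLIES r))   [eliminate IMPLIES]
≡ NOT q OR (((p AND NOT q) IMPLIES (q IMPLIES r)) AND ((q IMPLIES r) IMPLIES (p AND NOT q)))   [eliminate IFF]
≡ NOT q OR ((NOT (p AND NOT q) OR (q IMPLIES r)) AND ((q IMPLIES r) IMPLIES (p AND NOT q)))   [eliminate IMPLIES]
≡ NOT q OR ((NOT (p AND NOT q) OR NOT q OR r) AND ((q IMPLIES r) IMPLIES (p AND NOT q)))   [eliminate IMPLIES]
≡ NOT q OR ((NOT (p AND NOT q) OR NOT q OR r) AND (NOT (q IMPLIES r) OR (p AND NOT q)))   [eliminate IMPLIES]
≡ NOT q OR ((NOT (p AND NOT q) OR NOT q OR r) AND (NOT (NOT q OR r) OR (p AND NOT q)))   [eliminate IMPLIES]
≡ NOT q OR ((NOT p OR NOT NOT q OR NOT q OR r) AND (NOT (NOT q OR r) OR (p AND NOT q)))   [De Morgan]
≡ NOT q OR ((NOT p OR q OR NOT q OR r) AND (NOT (NOT q OR r) OR (p AND NOT q)))   [double negation]
≡ NOT q OR ((NOT p OR q OR NOT q OR r) AND ((NOT NOT q AND NOT r) OR (p AND NOT q)))   [De Morgan]
≡ NOT q OR ((NOT p OR q OR NOT q OR r) AND ((q AND NOT r) OR (p AND NOT q)))   [double negation]
≡ (NOT q OR NOT p OR q OR NOT q OR r) AND (NOT q OR q OR p) AND (NOT q OR q OR NOT q) AND (NOT q OR NOT r OR p) AND (NOT q OR NOT r OR NOT q)   [distribute OR over AND]
≡ NOT q OR NOT r   [simplify]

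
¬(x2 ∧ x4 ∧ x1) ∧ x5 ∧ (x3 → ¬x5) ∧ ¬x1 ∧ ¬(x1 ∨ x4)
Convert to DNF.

¬x4 ∧ x5 ∧ ¬x3 ∧ ¬x1

¬(x2 ∧ x4 ∧ x1) ∧ x5 ∧ (x3 → ¬x5) ∧ ¬x1 ∧ ¬(x1 ∨ x4)
≡ ¬(x2 ∧ x4 ∧ x1) ∧ x5 ∧ (¬x3 ∨ ¬x5) ∧ ¬x1 ∧ ¬(x1 ∨ x4)   [eliminate →]
≡ (¬x2 ∨ ¬x4 ∨ ¬x1) ∧ x5 ∧ (¬x3 ∨ ¬x5) ∧ ¬x1 ∧ ¬(x1 ∨ x4)   [De Morgan]
≡ (¬x2 ∨ ¬x4 ∨ ¬x1) ∧ x5 ∧ (¬x3 ∨ ¬x5) ∧ ¬x1 ∧ ¬x1 ∧ ¬x4   [De Morgan]
≡ (¬x2 ∧ x5 ∧ ¬x3 ∧ ¬x1 ∧ ¬x1 ∧ ¬x4) ∨ (¬x2 ∧ x5 ∧ ¬x5 ∧ ¬x1 ∧ ¬x1 ∧ ¬x4) ∨ (¬x4 ∧ x5 ∧ ¬x3 ∧ ¬x1 ∧ ¬x1 ∧ ¬x4) ∨ (¬x4 ∧ x5 ∧ ¬x5 ∧ ¬x1 ∧ ¬x1 ∧ ¬x4) ∨ (¬x1 ∧ x5 ∧ ¬x3 ∧ ¬x1 ∧ ¬x1 ∧ ¬x4) ∨ (¬x1 ∧ x5 ∧ ¬x5 ∧ ¬x1 ∧ ¬x1 ∧ ¬x4)   [distribute ∧ over ∨]
≡ ¬x4 ∧ x5 ∧ ¬x3 ∧ ¬x1   [simplify]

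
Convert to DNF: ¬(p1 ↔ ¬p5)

¬(p1 ↔ ¬p5)
≡ ¬((p1 → ¬p5) ∧ (¬p5 → p1))   [eliminate ↔]
≡ ¬((¬p1 ∨ ¬p5) ∧ (¬p5 → p1))   [eliminate →]
≡ ¬((¬p1 ∨ ¬p5) ∧ (¬¬p5 ∨ p1))   [eliminate →]
≡ ¬(¬p1 ∨ ¬p5) ∨ ¬(¬¬p5 ∨ p1)   [De Morgan]
≡ (¬¬p1 ∧ ¬¬p5) ∨ ¬(¬¬p5 ∨ p1)   [De Morgan]
≡ (p1 ∧ ¬¬p5) ∨ ¬(¬¬p5 ∨ p1)   [double negation]
≡ (p1 ∧ p5) ∨ ¬(¬¬p5 ∨ p1)   [double negation]
≡ (p1 ∧ p5) ∨ (¬¬¬p5 ∧ ¬p1)   [De Morgan]
≡ (p1 ∧ p5) ∨ (¬p5 ∧ ¬p1)   [double negation]

(p1 ∧ p5) ∨ (¬p5 ∧ ¬p1)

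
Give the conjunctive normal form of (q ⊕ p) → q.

¬p ∨ q

(q ⊕ p) → q
≡ ¬(q ⊕ p) ∨ q   — eliminate →
≡ ¬((q ∨ p) ∧ ¬(q ∧ p)) ∨ q   — expand ⊕
≡ ¬(q ∨ p) ∨ ¬¬(q ∧ p) ∨ q   — De Morgan
≡ (¬q ∧ ¬p) ∨ ¬¬(q ∧ p) ∨ q   — De Morgan
≡ (¬q ∧ ¬p) ∨ (q ∧ p) ∨ q   — double negation
≡ (¬q ∨ q ∨ q) ∧ (¬q ∨ p ∨ q) ∧ (¬p ∨ q ∨ q) ∧ (¬p ∨ p ∨ q)   — distribute ∨ over ∧
≡ ¬p ∨ q   — simplify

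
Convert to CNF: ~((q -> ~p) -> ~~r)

~((q -> ~p) -> ~~r)
⇔ ~(~(q -> ~p) | ~~r)   — eliminate ->
⇔ ~(~(~q | ~p) | ~~r)   — eliminate ->
⇔ ~~(~q | ~p) & ~~~r   — De Morgan
⇔ (~q | ~p) & ~~~r   — double negation
⇔ (~q | ~p) & ~r   — double negation

(~q | ~p) & ~r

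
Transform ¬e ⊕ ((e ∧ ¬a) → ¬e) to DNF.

e ∧ a

¬e ⊕ ((e ∧ ¬a) → ¬e)
≡ (¬e ∧ ¬((e ∧ ¬a) → ¬e)) ∨ (¬¬e ∧ ((e ∧ ¬a) → ¬e))   [expand ⊕]
≡ (¬e ∧ ¬(¬(e ∧ ¬a) ∨ ¬e)) ∨ (¬¬e ∧ ((e ∧ ¬a) → ¬e))   [eliminate →]
≡ (¬e ∧ ¬(¬(e ∧ ¬a) ∨ ¬e)) ∨ (¬¬e ∧ (¬(e ∧ ¬a) ∨ ¬e))   [eliminate →]
≡ (¬e ∧ ¬¬(e ∧ ¬a) ∧ ¬¬e) ∨ (¬¬e ∧ (¬(e ∧ ¬a) ∨ ¬e))   [De Morgan]
≡ (¬e ∧ e ∧ ¬a ∧ ¬¬e) ∨ (¬¬e ∧ (¬(e ∧ ¬a) ∨ ¬e))   [double negation]
≡ (¬e ∧ e ∧ ¬a ∧ e) ∨ (¬¬e ∧ (¬(e ∧ ¬a) ∨ ¬e))   [double negation]
≡ (¬e ∧ e ∧ ¬a ∧ e) ∨ (e ∧ (¬(e ∧ ¬a) ∨ ¬e))   [double negation]
≡ (¬e ∧ e ∧ ¬a ∧ e) ∨ (e ∧ (¬e ∨ ¬¬a ∨ ¬e))   [De Morgan]
≡ (¬e ∧ e ∧ ¬a ∧ e) ∨ (e ∧ (¬e ∨ a ∨ ¬e))   [double negation]
≡ (¬e ∧ e ∧ ¬a ∧ e) ∨ (e ∧ ¬e) ∨ (e ∧ a) ∨ (e ∧ ¬e)   [distribute ∧ over ∨]
≡ e ∧ a   [simplify]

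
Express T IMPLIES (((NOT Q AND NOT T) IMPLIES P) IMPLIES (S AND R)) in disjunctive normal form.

NOT T OR (S AND R)

T IMPLIES (((NOT Q AND NOT T) IMPLIES P) IMPLIES (S AND R))
⇔ NOT T OR (((NOT Q AND NOT T) IMPLIES P) IMPLIES (S AND R))   (eliminate IMPLIES)
⇔ NOT T OR NOT ((NOT Q AND NOT T) IMPLIES P) OR (S AND R)   (eliminate IMPLIES)
⇔ NOT T OR NOT (NOT (NOT Q AND NOT T) OR P) OR (S AND R)   (eliminate IMPLIES)
⇔ NOT T OR (NOT NOT (NOT Q AND NOT T) AND NOT P) OR (S AND R)   (De Morgan)
⇔ NOT T OR (NOT Q AND NOT T AND NOT P) OR (S AND R)   (double negation)
⇔ NOT T OR (S AND R)   (simplify)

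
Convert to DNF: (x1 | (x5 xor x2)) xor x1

(x5 & ~x2 & ~x1) | (~x5 & x2 & ~x1)

(x1 | (x5 xor x2)) xor x1
= ((x1 | (x5 xor x2)) & ~x1) | (~(x1 | (x5 xor x2)) & x1)   (expand xor)
= ((x1 | (x5 & ~x2) | (~x5 & x2)) & ~x1) | (~(x1 | (x5 xor x2)) & x1)   (expand xor)
= ((x1 | (x5 & ~x2) | (~x5 & x2)) & ~x1) | (~(x1 | (x5 & ~x2) | (~x5 & x2)) & x1)   (expand xor)
= ((x1 | (x5 & ~x2) | (~x5 & x2)) & ~x1) | (~x1 & ~(x5 & ~x2) & ~(~x5 & x2) & x1)   (De Morgan)
= ((x1 | (x5 & ~x2) | (~x5 & x2)) & ~x1) | (~x1 & (~x5 | ~~x2) & ~(~x5 & x2) & x1)   (De Morgan)
= ((x1 | (x5 & ~x2) | (~x5 & x2)) & ~x1) | (~x1 & (~x5 | x2) & ~(~x5 & x2) & x1)   (double negation)
= ((x1 | (x5 & ~x2) | (~x5 & x2)) & ~x1) | (~x1 & (~x5 | x2) & (~~x5 | ~x2) & x1)   (De Morgan)
= ((x1 | (x5 & ~x2) | (~x5 & x2)) & ~x1) | (~x1 & (~x5 | x2) & (x5 | ~x2) & x1)   (double negation)
= (x1 & ~x1) | (x5 & ~x2 & ~x1) | (~x5 & x2 & ~x1) | (~x1 & ~x5 & x5 & x1) | (~x1 & ~x5 & ~x2 & x1) | (~x1 & x2 & x5 & x1) | (~x1 & x2 & ~x2 & x1)   (distribute & over |)
= (x5 & ~x2 & ~x1) | (~x5 & x2 & ~x1)   (simplify)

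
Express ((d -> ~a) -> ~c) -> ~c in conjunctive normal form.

((d -> ~a) -> ~c) -> ~c
= ~((d -> ~a) -> ~c) | ~c   [eliminate ->]
= ~(~(d -> ~a) | ~c) | ~c   [eliminate ->]
= ~(~(~d | ~a) | ~c) | ~c   [eliminate ->]
= (~~(~d | ~a) & ~~c) | ~c   [De Morgan]
= ((~d | ~a) & ~~c) | ~c   [double negation]
= ((~d | ~a) & c) | ~c   [double negation]
= (~d | ~a | ~c) & (c | ~c)   [distribute | over &]
= ~d | ~a | ~c   [simplify]

~d | ~a | ~c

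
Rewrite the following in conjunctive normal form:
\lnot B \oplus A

\lnot B \oplus A
⇔ (\lnot B \lor A) \land \lnot (\lnot B \land A)
⇔ (\lnot B \lor A) \land (\lnot \lnot B \lor \lnot A)
⇔ (\lnot B \lor A) \land (B \lor \lnot A)

(\lnot B \lor A) \land (B \lor \lnot A)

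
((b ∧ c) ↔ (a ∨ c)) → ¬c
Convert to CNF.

((b ∧ c) ↔ (a ∨ c)) → ¬c
≡ ¬((b ∧ c) ↔ (a ∨ c)) ∨ ¬c   [eliminate →]
≡ ¬(((b ∧ c) → (a ∨ c)) ∧ ((a ∨ c) → (b ∧ c))) ∨ ¬c   [eliminate ↔]
≡ ¬((¬(b ∧ c) ∨ a ∨ c) ∧ ((a ∨ c) → (b ∧ c))) ∨ ¬c   [eliminate →]
≡ ¬((¬(b ∧ c) ∨ a ∨ c) ∧ (¬(a ∨ c) ∨ (b ∧ c))) ∨ ¬c   [eliminate →]
≡ ¬(¬(b ∧ c) ∨ a ∨ c) ∨ ¬(¬(a ∨ c) ∨ (b ∧ c)) ∨ ¬c   [De Morgan]
≡ (¬¬(b ∧ c) ∧ ¬a ∧ ¬c) ∨ ¬(¬(a ∨ c) ∨ (b ∧ c)) ∨ ¬c   [De Morgan]
≡ (b ∧ c ∧ ¬a ∧ ¬c) ∨ ¬(¬(a ∨ c) ∨ (b ∧ c)) ∨ ¬c   [double negation]
≡ (b ∧ c ∧ ¬a ∧ ¬c) ∨ (¬¬(a ∨ c) ∧ ¬(b ∧ c)) ∨ ¬c   [De Morgan]
≡ (b ∧ c ∧ ¬a ∧ ¬c) ∨ ((a ∨ c) ∧ ¬(b ∧ c)) ∨ ¬c   [double negation]
≡ (b ∧ c ∧ ¬a ∧ ¬c) ∨ ((a ∨ c) ∧ (¬b ∨ ¬c)) ∨ ¬c   [De Morgan]
≡ (b ∨ a ∨ c ∨ ¬c) ∧ (b ∨ ¬b ∨ ¬c ∨ ¬c) ∧ (c ∨ a ∨ c ∨ ¬c) ∧ (c ∨ ¬b ∨ ¬c ∨ ¬c) ∧ (¬a ∨ a ∨ c ∨ ¬c) ∧ (¬a ∨ ¬b ∨ ¬c ∨ ¬c) ∧ (¬c ∨ a ∨ c ∨ ¬c) ∧ (¬c ∨ ¬b ∨ ¬c ∨ ¬c)   [distribute ∨ over ∧]
≡ ¬c ∨ ¬b   [simplify]

¬c ∨ ¬b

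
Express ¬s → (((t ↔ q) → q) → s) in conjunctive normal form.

¬s → (((t ↔ q) → q) → s)
≡ ¬¬s ∨ (((t ↔ q) → q) → s)
≡ ¬¬s ∨ ¬((t ↔ q) → q) ∨ s
≡ ¬¬s ∨ ¬(¬(t ↔ q) ∨ q) ∨ s
≡ ¬¬s ∨ ¬(¬((t → q) ∧ (q → t)) ∨ q) ∨ s
≡ ¬¬s ∨ ¬(¬((¬t ∨ q) ∧ (q → t)) ∨ q) ∨ s
≡ ¬¬s ∨ ¬(¬((¬t ∨ q) ∧ (¬q ∨ t)) ∨ q) ∨ s
≡ s ∨ ¬(¬((¬t ∨ q) ∧ (¬q ∨ t)) ∨ q) ∨ s
≡ s ∨ (¬¬((¬t ∨ q) ∧ (¬q ∨ t)) ∧ ¬q) ∨ s
≡ s ∨ ((¬t ∨ q) ∧ (¬q ∨ t) ∧ ¬q) ∨ s
≡ (s ∨ ¬t ∨ q ∨ s) ∧ (s ∨ ¬q ∨ t ∨ s) ∧ (s ∨ ¬q ∨ s)
≡ (s ∨ ¬t ∨ q) ∧ (s ∨ ¬q)

(s ∨ ¬t ∨ q) ∧ (s ∨ ¬q)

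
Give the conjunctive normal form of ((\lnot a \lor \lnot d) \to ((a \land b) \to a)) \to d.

(a \lor d) \land (b \lor d) \land (\lnot a \lor d)

((\lnot a \lor \lnot d) \to ((a \land b) \to a)) \to d
≡ \lnot ((\lnot a \lor \lnot d) \to ((a \land b) \to a)) \lor d   — eliminate \to
≡ \lnot (\lnot (\lnot a \lor \lnot d) \lor ((a \land b) \to a)) \lor d   — eliminate \to
≡ \lnot (\lnot (\lnot a \lor \lnot d) \lor \lnot (a \land b) \lor a) \lor d   — eliminate \to
≡ (\lnot \lnot (\lnot a \lor \lnot d) \land \lnot \lnot (a \land b) \land \lnot a) \lor d   — De Morgan
≡ ((\lnot a \lor \lnot d) \land \lnot \lnot (a \land b) \land \lnot a) \lor d   — double negation
≡ ((\lnot a \lor \lnot d) \land a \land b \land \lnot a) \lor d   — double negation
≡ (\lnot a \lor \lnot d \lor d) \land (a \lor d) \land (b \lor d) \land (\lnot a \lor d)   — distribute \lor over \land
≡ (a \lor d) \land (b \lor d) \land (\lnot a \lor d)   — simplify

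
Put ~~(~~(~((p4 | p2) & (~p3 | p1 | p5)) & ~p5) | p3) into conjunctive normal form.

(~p4 | p3) & (~p2 | p3) & (~p5 | p3)

~~(~~(~((p4 | p2) & (~p3 | p1 | p5)) & ~p5) | p3)
≡ ~~(~((p4 | p2) & (~p3 | p1 | p5)) & ~p5) | p3   [double negation]
≡ (~((p4 | p2) & (~p3 | p1 | p5)) & ~p5) | p3   [double negation]
≡ ((~(p4 | p2) | ~(~p3 | p1 | p5)) & ~p5) | p3   [De Morgan]
≡ (((~p4 & ~p2) | ~(~p3 | p1 | p5)) & ~p5) | p3   [De Morgan]
≡ (((~p4 & ~p2) | (~~p3 & ~p1 & ~p5)) & ~p5) | p3   [De Morgan]
≡ (((~p4 & ~p2) | (p3 & ~p1 & ~p5)) & ~p5) | p3   [double negation]
≡ (~p4 | p3 | p3) & (~p4 | ~p1 | p3) & (~p4 | ~p5 | p3) & (~p2 | p3 | p3) & (~p2 | ~p1 | p3) & (~p2 | ~p5 | p3) & (~p5 | p3)   [distribute | over &]
≡ (~p4 | p3) & (~p2 | p3) & (~p5 | p3)   [simplify]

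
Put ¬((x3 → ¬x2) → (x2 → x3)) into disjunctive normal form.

¬((x3 → ¬x2) → (x2 → x3))
≡ ¬(¬(x3 → ¬x2) ∨ (x2 → x3))
≡ ¬(¬(¬x3 ∨ ¬x2) ∨ (x2 → x3))
≡ ¬(¬(¬x3 ∨ ¬x2) ∨ ¬x2 ∨ x3)
≡ ¬¬(¬x3 ∨ ¬x2) ∧ ¬¬x2 ∧ ¬x3
≡ (¬x3 ∨ ¬x2) ∧ ¬¬x2 ∧ ¬x3
≡ (¬x3 ∨ ¬x2) ∧ x2 ∧ ¬x3
≡ (¬x3 ∧ x2 ∧ ¬x3) ∨ (¬x2 ∧ x2 ∧ ¬x3)
≡ ¬x3 ∧ x2

¬x3 ∧ x2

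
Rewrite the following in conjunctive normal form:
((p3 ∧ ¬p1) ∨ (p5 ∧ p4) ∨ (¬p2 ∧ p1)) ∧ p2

(p3 ∨ p5 ∨ ¬p2) ∧ (p3 ∨ p5 ∨ p1) ∧ (p3 ∨ p4 ∨ ¬p2) ∧ (p3 ∨ p4 ∨ p1) ∧ (¬p1 ∨ p5 ∨ ¬p2) ∧ (¬p1 ∨ p4 ∨ ¬p2) ∧ p2

((p3 ∧ ¬p1) ∨ (p5 ∧ p4) ∨ (¬p2 ∧ p1)) ∧ p2
≡ (p3 ∨ p5 ∨ ¬p2) ∧ (p3 ∨ p5 ∨ p1) ∧ (p3 ∨ p4 ∨ ¬p2) ∧ (p3 ∨ p4 ∨ p1) ∧ (¬p1 ∨ p5 ∨ ¬p2) ∧ (¬p1 ∨ p5 ∨ p1) ∧ (¬p1 ∨ p4 ∨ ¬p2) ∧ (¬p1 ∨ p4 ∨ p1) ∧ p2   [distribute ∨ over ∧]
≡ (p3 ∨ p5 ∨ ¬p2) ∧ (p3 ∨ p5 ∨ p1) ∧ (p3 ∨ p4 ∨ ¬p2) ∧ (p3 ∨ p4 ∨ p1) ∧ (¬p1 ∨ p5 ∨ ¬p2) ∧ (¬p1 ∨ p4 ∨ ¬p2) ∧ p2   [simplify]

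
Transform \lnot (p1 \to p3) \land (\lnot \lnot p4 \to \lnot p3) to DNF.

p1 \land \lnot p3

\lnot (p1 \to p3) \land (\lnot \lnot p4 \to \lnot p3)
≡ \lnot (\lnot p1 \lor p3) \land (\lnot \lnot p4 \to \lnot p3)   [eliminate \to]
≡ \lnot (\lnot p1 \lor p3) \land (\lnot \lnot \lnot p4 \lor \lnot p3)   [eliminate \to]
≡ \lnot \lnot p1 \land \lnot p3 \land (\lnot \lnot \lnot p4 \lor \lnot p3)   [De Morgan]
≡ p1 \land \lnot p3 \land (\lnot \lnot \lnot p4 \lor \lnot p3)   [double negation]
≡ p1 \land \lnot p3 \land (\lnot p4 \lor \lnot p3)   [double negation]
≡ (p1 \land \lnot p3 \land \lnot p4) \lor (p1 \land \lnot p3 \land \lnot p3)   [distribute \land over \lor]
≡ p1 \land \lnot p3   [simplify]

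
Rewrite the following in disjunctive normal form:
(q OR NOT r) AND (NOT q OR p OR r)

(q OR NOT r) AND (NOT q OR p OR r)
⇔ (q AND NOT q) OR (q AND p) OR (q AND r) OR (NOT r AND NOT q) OR (NOT r AND p) OR (NOT r AND r)   (distribute AND over OR)
⇔ (q AND p) OR (q AND r) OR (NOT r AND NOT q) OR (NOT r AND p)   (simplify)

(q AND p) OR (q AND r) OR (NOT r AND NOT q) OR (NOT r AND p)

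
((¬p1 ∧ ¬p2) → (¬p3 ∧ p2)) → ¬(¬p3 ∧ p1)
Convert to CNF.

((¬p1 ∧ ¬p2) → (¬p3 ∧ p2)) → ¬(¬p3 ∧ p1)
⇔ ¬((¬p1 ∧ ¬p2) → (¬p3 ∧ p2)) ∨ ¬(¬p3 ∧ p1)   [eliminate →]
⇔ ¬(¬(¬p1 ∧ ¬p2) ∨ (¬p3 ∧ p2)) ∨ ¬(¬p3 ∧ p1)   [eliminate →]
⇔ (¬¬(¬p1 ∧ ¬p2) ∧ ¬(¬p3 ∧ p2)) ∨ ¬(¬p3 ∧ p1)   [De Morgan]
⇔ (¬p1 ∧ ¬p2 ∧ ¬(¬p3 ∧ p2)) ∨ ¬(¬p3 ∧ p1)   [double negation]
⇔ (¬p1 ∧ ¬p2 ∧ (¬¬p3 ∨ ¬p2)) ∨ ¬(¬p3 ∧ p1)   [De Morgan]
⇔ (¬p1 ∧ ¬p2 ∧ (p3 ∨ ¬p2)) ∨ ¬(¬p3 ∧ p1)   [double negation]
⇔ (¬p1 ∧ ¬p2 ∧ (p3 ∨ ¬p2)) ∨ ¬¬p3 ∨ ¬p1   [De Morgan]
⇔ (¬p1 ∧ ¬p2 ∧ (p3 ∨ ¬p2)) ∨ p3 ∨ ¬p1   [double negation]
⇔ (¬p1 ∨ p3 ∨ ¬p1) ∧ (¬p2 ∨ p3 ∨ ¬p1) ∧ (p3 ∨ ¬p2 ∨ p3 ∨ ¬p1)   [distribute ∨ over ∧]
⇔ ¬p1 ∨ p3   [simplify]

¬p1 ∨ p3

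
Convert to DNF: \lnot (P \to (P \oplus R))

\lnot (P \to (P \oplus R))
⇔ \lnot (\lnot P \lor (P \oplus R))   [eliminate \to]
⇔ \lnot (\lnot P \lor (P \land \lnot R) \lor (\lnot P \land R))   [expand \oplus]
⇔ \lnot \lnot P \land \lnot (P \land \lnot R) \land \lnot (\lnot P \land R)   [De Morgan]
⇔ P \land \lnot (P \land \lnot R) \land \lnot (\lnot P \land R)   [double negation]
⇔ P \land (\lnot P \lor \lnot \lnot R) \land \lnot (\lnot P \land R)   [De Morgan]
⇔ P \land (\lnot P \lor R) \land \lnot (\lnot P \land R)   [double negation]
⇔ P \land (\lnot P \lor R) \land (\lnot \lnot P \lor \lnot R)   [De Morgan]
⇔ P \land (\lnot P \lor R) \land (P \lor \lnot R)   [double negation]
⇔ (P \land \lnot P \land P) \lor (P \land \lnot P \land \lnot R) \lor (P \land R \land P) \lor (P \land R \land \lnot R)   [distribute \land over \lor]
⇔ P \land R   [simplify]

P \land R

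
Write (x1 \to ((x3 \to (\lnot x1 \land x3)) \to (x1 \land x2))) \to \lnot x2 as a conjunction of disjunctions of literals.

(x1 \to ((x3 \to (\lnot x1 \land x3)) \to (x1 \land x2))) \to \lnot x2
≡ \lnot (x1 \to ((x3 \to (\lnot x1 \land x3)) \to (x1 \land x2))) \lor \lnot x2   [eliminate \to]
≡ \lnot (\lnot x1 \lor ((x3 \to (\lnot x1 \land x3)) \to (x1 \land x2))) \lor \lnot x2   [eliminate \to]
≡ \lnot (\lnot x1 \lor \lnot (x3 \to (\lnot x1 \land x3)) \lor (x1 \land x2)) \lor \lnot x2   [eliminate \to]
≡ \lnot (\lnot x1 \lor \lnot (\lnot x3 \lor (\lnot x1 \land x3)) \lor (x1 \land x2)) \lor \lnot x2   [eliminate \to]
≡ (\lnot \lnot x1 \land \lnot \lnot (\lnot x3 \lor (\lnot x1 \land x3)) \land \lnot (x1 \land x2)) \lor \lnot x2   [De Morgan]
≡ (x1 \land \lnot \lnot (\lnot x3 \lor (\lnot x1 \land x3)) \land \lnot (x1 \land x2)) \lor \lnot x2   [double negation]
≡ (x1 \land (\lnot x3 \lor (\lnot x1 \land x3)) \land \lnot (x1 \land x2)) \lor \lnot x2   [double negation]
≡ (x1 \land (\lnot x3 \lor (\lnot x1 \land x3)) \land (\lnot x1 \lor \lnot x2)) \lor \lnot x2   [De Morgan]
≡ (x1 \lor \lnot x2) \land (\lnot x3 \lor \lnot x1 \lor \lnot x2) \land (\lnot x3 \lor x3 \lor \lnot x2) \land (\lnot x1 \lor \lnot x2 \lor \lnot x2)   [distribute \lor over \land]
≡ (x1 \lor \lnot x2) \land (\lnot x1 \lor \lnot x2)   [simplify]

(x1 \lor \lnot x2) \land (\lnot x1 \lor \lnot x2)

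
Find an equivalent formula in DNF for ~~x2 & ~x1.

~~x2 & ~x1
≡ x2 & ~x1   [double negation]

x2 & ~x1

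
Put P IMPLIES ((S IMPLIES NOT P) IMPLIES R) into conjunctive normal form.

P IMPLIES ((S IMPLIES NOT P) IMPLIES R)
≡ NOT P OR ((S IMPLIES NOT P) IMPLIES R)   — eliminate IMPLIES
≡ NOT P OR NOT (S IMPLIES NOT P) OR R   — eliminate IMPLIES
≡ NOT P OR NOT (NOT S OR NOT P) OR R   — eliminate IMPLIES
≡ NOT P OR (NOT NOT S AND NOT NOT P) OR R   — De Morgan
≡ NOT P OR (S AND NOT NOT P) OR R   — double negation
≡ NOT P OR (S AND P) OR R   — double negation
≡ (NOT P OR S OR R) AND (NOT P OR P OR R)   — distribute OR over AND
≡ NOT P OR S OR R   — simplify

NOT P OR S OR R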